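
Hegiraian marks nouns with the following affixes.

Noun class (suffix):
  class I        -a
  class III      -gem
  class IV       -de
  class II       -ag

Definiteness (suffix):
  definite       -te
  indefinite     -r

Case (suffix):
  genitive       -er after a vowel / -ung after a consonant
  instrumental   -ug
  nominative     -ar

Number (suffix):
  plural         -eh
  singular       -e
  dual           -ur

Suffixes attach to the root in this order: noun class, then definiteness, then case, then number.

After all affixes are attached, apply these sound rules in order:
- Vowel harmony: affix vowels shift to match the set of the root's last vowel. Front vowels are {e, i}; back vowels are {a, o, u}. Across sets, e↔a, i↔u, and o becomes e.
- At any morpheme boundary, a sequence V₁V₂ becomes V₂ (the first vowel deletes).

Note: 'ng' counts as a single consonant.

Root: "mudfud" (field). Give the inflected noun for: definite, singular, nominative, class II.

Attach noun class class II -ag → mudfudag.
Attach definiteness definite -te → mudfudagte.
Attach case nominative -ar → mudfudagtear.
Attach number singular -e → mudfudagteare.
Apply vowel harmony: mudfudagteare → mudfudagtaara.
Apply vowel deletion: mudfudagtaara → mudfudagtara.

mudfudagtara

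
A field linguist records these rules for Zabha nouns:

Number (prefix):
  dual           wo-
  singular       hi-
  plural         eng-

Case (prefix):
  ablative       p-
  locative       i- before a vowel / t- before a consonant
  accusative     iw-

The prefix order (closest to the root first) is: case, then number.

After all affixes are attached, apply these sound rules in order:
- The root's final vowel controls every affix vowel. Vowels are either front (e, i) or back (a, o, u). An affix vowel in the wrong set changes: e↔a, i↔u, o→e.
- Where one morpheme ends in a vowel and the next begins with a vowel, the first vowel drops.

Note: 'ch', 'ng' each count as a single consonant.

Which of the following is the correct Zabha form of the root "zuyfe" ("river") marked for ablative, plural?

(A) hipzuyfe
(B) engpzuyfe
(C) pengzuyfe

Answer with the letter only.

B

Attach case ablative p- → pzuyfe.
Attach number plural eng- → engpzuyfe.
Vowel harmony: no change.
Vowel deletion: no change.
So the correct form is engpzuyfe, option (B).
(C) pengzuyfe is wrong: it has the affixes in the wrong order.
(A) hipzuyfe is wrong: it uses singular instead of plural for number.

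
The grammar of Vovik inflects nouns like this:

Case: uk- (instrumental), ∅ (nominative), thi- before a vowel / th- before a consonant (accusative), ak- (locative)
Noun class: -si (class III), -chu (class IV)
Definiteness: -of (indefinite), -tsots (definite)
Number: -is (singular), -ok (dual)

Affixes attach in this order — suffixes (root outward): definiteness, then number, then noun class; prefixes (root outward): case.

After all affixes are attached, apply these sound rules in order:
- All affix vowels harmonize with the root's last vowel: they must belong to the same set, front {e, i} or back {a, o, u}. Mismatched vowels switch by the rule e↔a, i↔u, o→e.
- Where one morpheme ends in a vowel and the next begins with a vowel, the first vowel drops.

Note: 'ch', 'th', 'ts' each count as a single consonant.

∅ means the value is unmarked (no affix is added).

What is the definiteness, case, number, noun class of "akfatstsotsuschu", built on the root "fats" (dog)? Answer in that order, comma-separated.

Segment: ak-fats-tsots-is-chu.
definiteness: -tsots → definite.
case: ak- → locative.
number: -is → singular.
noun class: -chu → class IV.

definite, locative, singular, class IV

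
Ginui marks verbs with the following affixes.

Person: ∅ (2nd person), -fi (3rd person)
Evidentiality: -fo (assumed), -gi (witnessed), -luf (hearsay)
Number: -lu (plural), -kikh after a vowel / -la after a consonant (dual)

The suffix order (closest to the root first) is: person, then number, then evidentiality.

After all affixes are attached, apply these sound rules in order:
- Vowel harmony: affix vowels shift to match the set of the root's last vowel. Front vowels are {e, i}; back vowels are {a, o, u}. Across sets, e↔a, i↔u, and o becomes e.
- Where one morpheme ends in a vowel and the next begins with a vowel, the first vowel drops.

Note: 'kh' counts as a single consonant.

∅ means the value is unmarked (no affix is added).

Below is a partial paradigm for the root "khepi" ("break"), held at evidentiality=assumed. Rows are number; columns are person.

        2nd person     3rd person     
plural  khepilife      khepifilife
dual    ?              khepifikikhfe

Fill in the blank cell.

khepikikhfe

person = 2nd person: zero marking, form stays khepi.
Attach number dual -kikh (after vowel 'i') → khepikikh.
Attach evidentiality assumed -fo → khepikikhfo.
Apply vowel harmony: khepikikhfo → khepikikhfe.
Vowel deletion: no change.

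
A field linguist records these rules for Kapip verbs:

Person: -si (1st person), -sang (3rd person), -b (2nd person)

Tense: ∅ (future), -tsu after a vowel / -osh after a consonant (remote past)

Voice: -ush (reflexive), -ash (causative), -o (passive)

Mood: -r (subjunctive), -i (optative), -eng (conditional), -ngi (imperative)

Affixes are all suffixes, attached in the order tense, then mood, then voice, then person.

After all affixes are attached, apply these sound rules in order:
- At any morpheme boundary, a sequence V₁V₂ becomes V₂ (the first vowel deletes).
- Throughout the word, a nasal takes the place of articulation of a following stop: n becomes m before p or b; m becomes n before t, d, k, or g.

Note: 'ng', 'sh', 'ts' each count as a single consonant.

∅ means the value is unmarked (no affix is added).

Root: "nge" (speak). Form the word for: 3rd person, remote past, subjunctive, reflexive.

ngetsurushsang

Attach tense remote past -tsu (after vowel 'e') → ngetsu.
Attach mood subjunctive -r → ngetsur.
Attach voice reflexive -ush → ngetsurush.
Attach person 3rd person -sang → ngetsurushsang.
Vowel deletion: no change.
Nasal assimilation: no change.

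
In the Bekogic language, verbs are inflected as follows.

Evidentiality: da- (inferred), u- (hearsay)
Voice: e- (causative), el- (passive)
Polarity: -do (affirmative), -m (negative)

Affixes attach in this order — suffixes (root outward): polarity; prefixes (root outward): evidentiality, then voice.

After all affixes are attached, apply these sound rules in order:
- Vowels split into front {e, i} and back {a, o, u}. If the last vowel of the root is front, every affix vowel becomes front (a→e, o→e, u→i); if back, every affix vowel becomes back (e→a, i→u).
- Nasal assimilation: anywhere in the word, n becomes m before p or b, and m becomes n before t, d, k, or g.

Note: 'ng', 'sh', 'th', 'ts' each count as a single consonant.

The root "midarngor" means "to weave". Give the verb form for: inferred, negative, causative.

adamidarngorm

Attach evidentiality inferred da- → damidarngor.
Attach polarity negative -m → damidarngorm.
Attach voice causative e- → edamidarngorm.
Apply vowel harmony: edamidarngorm → adamidarngorm.
Nasal assimilation: no change.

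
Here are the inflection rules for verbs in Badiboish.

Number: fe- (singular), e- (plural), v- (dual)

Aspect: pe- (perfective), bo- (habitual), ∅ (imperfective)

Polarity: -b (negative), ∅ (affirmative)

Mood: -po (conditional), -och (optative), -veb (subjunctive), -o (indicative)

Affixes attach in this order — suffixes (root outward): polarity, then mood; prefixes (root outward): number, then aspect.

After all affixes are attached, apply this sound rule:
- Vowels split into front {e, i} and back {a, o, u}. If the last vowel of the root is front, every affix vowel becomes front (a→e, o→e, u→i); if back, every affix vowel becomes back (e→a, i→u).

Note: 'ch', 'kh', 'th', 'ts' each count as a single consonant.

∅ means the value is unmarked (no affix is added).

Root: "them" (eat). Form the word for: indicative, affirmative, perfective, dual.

pevtheme

Attach number dual v- → vthem.
polarity = affirmative: zero marking, form stays vthem.
Attach aspect perfective pe- → pevthem.
Attach mood indicative -o → pevthemo.
Apply vowel harmony: pevthemo → pevtheme.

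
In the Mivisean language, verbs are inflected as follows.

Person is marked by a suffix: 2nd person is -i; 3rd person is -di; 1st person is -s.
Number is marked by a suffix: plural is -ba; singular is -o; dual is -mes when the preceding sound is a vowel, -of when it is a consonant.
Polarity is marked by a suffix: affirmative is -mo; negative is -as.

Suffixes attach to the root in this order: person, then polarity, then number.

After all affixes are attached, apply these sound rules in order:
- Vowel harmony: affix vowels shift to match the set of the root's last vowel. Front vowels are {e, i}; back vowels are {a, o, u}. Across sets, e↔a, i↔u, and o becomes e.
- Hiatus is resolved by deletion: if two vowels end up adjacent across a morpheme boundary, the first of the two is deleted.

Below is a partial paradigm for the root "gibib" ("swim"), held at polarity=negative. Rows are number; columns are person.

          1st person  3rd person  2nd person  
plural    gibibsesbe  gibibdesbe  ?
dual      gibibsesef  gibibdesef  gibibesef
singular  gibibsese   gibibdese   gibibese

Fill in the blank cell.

Attach person 2nd person -i → gibibi.
Attach polarity negative -as → gibibias.
Attach number plural -ba → gibibiasba.
Apply vowel harmony: gibibiasba → gibibiesbe.
Apply vowel deletion: gibibiesbe → gibibesbe.

gibibesbe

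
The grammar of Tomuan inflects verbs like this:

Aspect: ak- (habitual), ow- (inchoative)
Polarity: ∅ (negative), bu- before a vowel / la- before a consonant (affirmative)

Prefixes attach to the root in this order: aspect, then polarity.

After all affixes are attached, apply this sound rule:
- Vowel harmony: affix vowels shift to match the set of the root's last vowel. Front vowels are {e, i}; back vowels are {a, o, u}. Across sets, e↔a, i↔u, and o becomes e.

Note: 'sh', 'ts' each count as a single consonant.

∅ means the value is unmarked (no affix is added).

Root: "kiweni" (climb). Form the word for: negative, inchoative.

ewkiweni

Attach aspect inchoative ow- → owkiweni.
polarity = negative: zero marking, form stays owkiweni.
Apply vowel harmony: owkiweni → ewkiweni.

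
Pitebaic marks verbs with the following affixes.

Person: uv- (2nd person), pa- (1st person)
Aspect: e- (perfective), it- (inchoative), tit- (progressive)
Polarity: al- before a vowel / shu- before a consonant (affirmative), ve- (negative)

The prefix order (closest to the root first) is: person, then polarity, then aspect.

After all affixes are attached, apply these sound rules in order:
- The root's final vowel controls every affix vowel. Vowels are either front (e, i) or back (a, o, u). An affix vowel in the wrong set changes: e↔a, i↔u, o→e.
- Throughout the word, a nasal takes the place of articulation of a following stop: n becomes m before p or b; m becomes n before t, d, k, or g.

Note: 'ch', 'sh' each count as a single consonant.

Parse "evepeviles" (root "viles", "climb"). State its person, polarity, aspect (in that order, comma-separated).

Segment: e-ve-pa-viles.
person: pa- → 1st person.
polarity: ve- → negative.
aspect: e- → perfective.

1st person, negative, perfective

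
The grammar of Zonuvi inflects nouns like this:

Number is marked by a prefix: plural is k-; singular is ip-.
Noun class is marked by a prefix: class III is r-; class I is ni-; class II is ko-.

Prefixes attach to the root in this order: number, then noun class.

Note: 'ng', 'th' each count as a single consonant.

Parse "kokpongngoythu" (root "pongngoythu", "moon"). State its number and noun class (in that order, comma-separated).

plural, class II

Segment: ko-k-pongngoythu.
number: k- → plural.
noun class: ko- → class II.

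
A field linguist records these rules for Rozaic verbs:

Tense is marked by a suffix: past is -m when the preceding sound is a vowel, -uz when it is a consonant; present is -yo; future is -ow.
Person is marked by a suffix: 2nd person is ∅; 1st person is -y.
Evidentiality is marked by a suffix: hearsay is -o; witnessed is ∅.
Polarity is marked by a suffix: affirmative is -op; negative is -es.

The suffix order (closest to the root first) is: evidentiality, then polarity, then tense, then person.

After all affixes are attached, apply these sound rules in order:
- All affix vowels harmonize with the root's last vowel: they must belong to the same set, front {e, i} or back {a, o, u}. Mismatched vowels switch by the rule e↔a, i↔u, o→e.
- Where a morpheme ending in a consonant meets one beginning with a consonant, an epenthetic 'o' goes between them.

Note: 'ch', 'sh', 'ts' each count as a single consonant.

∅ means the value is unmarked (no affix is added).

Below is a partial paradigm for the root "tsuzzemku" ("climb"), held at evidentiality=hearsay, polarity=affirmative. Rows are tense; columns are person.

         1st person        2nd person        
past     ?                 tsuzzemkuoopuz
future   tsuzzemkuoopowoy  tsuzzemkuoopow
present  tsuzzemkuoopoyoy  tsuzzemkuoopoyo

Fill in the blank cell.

tsuzzemkuoopuzoy

Attach evidentiality hearsay -o → tsuzzemkuo.
Attach polarity affirmative -op → tsuzzemkuoop.
Attach tense past -uz (after consonant 'p') → tsuzzemkuoopuz.
Attach person 1st person -y → tsuzzemkuoopuzy.
Vowel harmony: no change.
Apply epenthesis: tsuzzemkuoopuzy → tsuzzemkuoopuzoy.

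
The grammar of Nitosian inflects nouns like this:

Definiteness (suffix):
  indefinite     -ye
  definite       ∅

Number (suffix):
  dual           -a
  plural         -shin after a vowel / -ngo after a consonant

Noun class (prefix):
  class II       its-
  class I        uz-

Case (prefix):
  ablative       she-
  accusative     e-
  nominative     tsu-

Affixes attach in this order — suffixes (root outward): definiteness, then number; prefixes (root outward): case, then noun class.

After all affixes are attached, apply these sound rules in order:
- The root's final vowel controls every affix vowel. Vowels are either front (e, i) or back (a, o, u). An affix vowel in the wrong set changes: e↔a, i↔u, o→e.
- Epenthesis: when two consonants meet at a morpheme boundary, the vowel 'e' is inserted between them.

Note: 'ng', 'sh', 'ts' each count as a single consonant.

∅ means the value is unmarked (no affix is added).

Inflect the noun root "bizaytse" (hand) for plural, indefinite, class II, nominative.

Attach definiteness indefinite -ye → bizaytseye.
Attach number plural -shin (after vowel 'e') → bizaytseyeshin.
Attach case nominative tsu- → tsubizaytseyeshin.
Attach noun class class II its- → itstsubizaytseyeshin.
Apply vowel harmony: itstsubizaytseyeshin → itstsibizaytseyeshin.
Apply epenthesis: itstsibizaytseyeshin → itsetsibizaytseyeshin.

itsetsibizaytseyeshin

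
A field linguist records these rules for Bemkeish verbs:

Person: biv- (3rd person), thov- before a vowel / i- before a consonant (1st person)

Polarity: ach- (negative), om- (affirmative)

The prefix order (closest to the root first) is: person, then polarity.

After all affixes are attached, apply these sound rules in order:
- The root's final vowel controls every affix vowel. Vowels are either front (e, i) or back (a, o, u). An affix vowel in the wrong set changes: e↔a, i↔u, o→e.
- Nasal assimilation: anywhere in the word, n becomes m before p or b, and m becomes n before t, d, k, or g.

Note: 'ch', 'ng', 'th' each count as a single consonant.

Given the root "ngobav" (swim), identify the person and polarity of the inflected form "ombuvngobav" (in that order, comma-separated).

Segment: om-biv-ngobav.
person: biv- → 3rd person.
polarity: om- → affirmative.

3rd person, affirmative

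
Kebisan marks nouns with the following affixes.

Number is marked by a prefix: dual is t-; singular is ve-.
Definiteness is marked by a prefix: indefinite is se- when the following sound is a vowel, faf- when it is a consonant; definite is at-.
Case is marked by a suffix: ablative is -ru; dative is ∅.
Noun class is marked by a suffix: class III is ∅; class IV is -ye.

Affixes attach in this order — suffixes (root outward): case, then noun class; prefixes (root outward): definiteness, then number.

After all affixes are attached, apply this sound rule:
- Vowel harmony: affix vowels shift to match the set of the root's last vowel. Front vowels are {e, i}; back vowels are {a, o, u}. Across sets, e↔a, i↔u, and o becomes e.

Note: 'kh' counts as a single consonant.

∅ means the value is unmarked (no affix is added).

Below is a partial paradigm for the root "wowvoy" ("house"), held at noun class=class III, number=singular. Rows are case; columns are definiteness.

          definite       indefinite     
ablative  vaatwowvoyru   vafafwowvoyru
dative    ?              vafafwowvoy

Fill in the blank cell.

Attach definiteness definite at- → atwowvoy.
case = dative: zero marking, form stays atwowvoy.
noun class = class III: zero marking, form stays atwowvoy.
Attach number singular ve- → veatwowvoy.
Apply vowel harmony: veatwowvoy → vaatwowvoy.

vaatwowvoy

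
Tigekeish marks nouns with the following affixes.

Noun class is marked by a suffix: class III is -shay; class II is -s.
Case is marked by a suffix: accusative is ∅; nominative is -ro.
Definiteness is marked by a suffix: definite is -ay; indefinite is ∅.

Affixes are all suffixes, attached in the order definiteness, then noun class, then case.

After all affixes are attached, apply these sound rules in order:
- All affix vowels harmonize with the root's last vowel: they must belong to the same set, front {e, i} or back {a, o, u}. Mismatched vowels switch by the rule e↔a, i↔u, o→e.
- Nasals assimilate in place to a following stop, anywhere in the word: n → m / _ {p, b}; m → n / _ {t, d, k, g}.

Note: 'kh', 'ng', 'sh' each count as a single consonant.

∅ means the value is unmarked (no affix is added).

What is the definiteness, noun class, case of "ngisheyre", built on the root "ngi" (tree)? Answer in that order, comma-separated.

Segment: ngi-shay-ro.
definiteness: ∅ → indefinite.
noun class: -shay → class III.
case: -ro → nominative.

indefinite, class III, nominative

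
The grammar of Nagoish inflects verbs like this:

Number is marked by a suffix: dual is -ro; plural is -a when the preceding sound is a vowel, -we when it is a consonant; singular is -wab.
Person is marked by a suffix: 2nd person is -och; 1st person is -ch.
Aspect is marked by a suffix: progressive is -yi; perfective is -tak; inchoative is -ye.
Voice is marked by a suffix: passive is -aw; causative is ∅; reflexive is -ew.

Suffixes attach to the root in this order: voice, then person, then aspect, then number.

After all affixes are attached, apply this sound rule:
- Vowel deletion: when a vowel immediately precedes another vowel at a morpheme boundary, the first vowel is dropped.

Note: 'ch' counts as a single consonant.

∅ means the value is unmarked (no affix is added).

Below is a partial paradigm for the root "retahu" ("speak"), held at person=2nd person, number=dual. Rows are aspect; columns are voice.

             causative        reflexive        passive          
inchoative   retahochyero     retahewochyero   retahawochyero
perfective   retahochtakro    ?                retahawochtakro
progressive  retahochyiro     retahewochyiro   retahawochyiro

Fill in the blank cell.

Attach voice reflexive -ew → retahuew.
Attach person 2nd person -och → retahuewoch.
Attach aspect perfective -tak → retahuewochtak.
Attach number dual -ro → retahuewochtakro.
Apply vowel deletion: retahuewochtakro → retahewochtakro.

retahewochtakro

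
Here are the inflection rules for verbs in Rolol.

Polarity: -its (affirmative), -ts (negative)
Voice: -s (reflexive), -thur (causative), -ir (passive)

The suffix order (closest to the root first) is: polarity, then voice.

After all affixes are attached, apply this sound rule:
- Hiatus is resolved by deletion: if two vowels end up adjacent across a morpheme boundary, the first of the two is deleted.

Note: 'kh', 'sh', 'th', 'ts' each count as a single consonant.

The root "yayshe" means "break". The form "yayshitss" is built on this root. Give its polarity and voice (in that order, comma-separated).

Segment: yayshe-its-s.
polarity: -its → affirmative.
voice: -s → reflexive.

affirmative, reflexive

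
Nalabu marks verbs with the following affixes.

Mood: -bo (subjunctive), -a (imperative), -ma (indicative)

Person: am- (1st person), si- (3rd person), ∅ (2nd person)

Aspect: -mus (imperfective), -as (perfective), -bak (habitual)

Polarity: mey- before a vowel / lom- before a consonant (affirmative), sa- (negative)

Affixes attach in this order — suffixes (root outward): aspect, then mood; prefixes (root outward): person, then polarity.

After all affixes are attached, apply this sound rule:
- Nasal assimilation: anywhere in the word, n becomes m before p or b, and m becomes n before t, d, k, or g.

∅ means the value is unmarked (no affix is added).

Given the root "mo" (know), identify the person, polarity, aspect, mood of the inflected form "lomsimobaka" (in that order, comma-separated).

3rd person, affirmative, habitual, imperative

Segment: lom-si-mo-bak-a.
person: si- → 3rd person.
polarity: mey/lom- → affirmative.
aspect: -bak → habitual.
mood: -a → imperative.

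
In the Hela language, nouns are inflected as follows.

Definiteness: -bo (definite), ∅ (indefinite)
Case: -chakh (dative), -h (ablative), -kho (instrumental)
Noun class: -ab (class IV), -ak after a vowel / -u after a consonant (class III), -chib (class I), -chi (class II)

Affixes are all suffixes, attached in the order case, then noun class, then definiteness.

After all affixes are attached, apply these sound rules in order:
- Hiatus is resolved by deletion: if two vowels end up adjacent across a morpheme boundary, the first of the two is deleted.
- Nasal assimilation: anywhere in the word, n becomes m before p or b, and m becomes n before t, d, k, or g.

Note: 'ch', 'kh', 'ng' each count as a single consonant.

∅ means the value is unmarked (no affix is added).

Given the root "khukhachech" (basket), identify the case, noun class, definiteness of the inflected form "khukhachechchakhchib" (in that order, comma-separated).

dative, class I, indefinite

Segment: khukhachech-chakh-chib.
case: -chakh → dative.
noun class: -chib → class I.
definiteness: ∅ → indefinite.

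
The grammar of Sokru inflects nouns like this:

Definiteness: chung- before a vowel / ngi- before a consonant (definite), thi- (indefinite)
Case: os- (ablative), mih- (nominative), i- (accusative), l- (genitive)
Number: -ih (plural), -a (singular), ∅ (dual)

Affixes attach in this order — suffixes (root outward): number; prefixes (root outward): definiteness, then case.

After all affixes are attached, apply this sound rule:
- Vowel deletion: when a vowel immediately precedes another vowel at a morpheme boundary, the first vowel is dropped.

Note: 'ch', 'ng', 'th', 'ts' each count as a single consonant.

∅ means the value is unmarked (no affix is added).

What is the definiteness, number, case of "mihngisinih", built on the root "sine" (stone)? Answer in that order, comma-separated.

Segment: mih-ngi-sine-ih.
definiteness: chung/ngi- → definite.
number: -ih → plural.
case: mih- → nominative.

definite, plural, nominative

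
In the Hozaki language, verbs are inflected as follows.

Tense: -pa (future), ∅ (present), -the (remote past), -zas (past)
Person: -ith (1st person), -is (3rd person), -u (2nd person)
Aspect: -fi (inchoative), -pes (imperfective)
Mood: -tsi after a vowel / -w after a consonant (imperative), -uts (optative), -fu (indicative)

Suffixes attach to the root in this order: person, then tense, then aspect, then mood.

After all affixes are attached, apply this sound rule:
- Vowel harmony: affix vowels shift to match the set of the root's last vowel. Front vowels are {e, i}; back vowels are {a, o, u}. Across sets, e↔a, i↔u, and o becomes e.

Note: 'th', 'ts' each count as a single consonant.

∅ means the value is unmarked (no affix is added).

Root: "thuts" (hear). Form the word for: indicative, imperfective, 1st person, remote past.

thutsuththapasfu

Attach person 1st person -ith → thutsith.
Attach tense remote past -the → thutsiththe.
Attach aspect imperfective -pes → thutsiththepes.
Attach mood indicative -fu → thutsiththepesfu.
Apply vowel harmony: thutsiththepesfu → thutsuththapasfu.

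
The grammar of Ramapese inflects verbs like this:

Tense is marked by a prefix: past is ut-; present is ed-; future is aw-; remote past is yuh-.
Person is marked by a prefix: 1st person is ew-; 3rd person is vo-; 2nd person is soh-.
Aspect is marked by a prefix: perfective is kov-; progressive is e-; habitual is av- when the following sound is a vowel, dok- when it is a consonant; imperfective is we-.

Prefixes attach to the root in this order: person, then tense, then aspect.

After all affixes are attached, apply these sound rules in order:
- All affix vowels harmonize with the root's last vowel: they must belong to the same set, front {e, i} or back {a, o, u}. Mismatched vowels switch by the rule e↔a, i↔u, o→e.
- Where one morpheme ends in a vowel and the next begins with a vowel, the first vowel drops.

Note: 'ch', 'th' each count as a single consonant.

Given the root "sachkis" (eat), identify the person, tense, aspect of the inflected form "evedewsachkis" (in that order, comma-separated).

1st person, present, habitual

Segment: av-ed-ew-sachkis.
person: ew- → 1st person.
tense: ed- → present.
aspect: av/dok- → habitual.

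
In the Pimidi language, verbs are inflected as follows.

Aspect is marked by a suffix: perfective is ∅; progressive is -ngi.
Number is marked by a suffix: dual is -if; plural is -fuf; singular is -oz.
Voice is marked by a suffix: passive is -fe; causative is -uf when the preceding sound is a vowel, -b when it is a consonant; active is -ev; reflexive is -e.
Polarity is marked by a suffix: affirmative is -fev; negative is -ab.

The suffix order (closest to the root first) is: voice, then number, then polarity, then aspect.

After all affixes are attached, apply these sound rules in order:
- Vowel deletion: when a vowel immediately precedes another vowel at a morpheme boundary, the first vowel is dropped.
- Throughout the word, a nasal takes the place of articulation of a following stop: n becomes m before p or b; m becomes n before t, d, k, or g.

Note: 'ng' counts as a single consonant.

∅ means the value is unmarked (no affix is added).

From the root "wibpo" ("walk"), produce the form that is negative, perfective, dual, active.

Attach voice active -ev → wibpoev.
Attach number dual -if → wibpoevif.
Attach polarity negative -ab → wibpoevifab.
aspect = perfective: zero marking, form stays wibpoevifab.
Apply vowel deletion: wibpoevifab → wibpevifab.
Nasal assimilation: no change.

wibpevifab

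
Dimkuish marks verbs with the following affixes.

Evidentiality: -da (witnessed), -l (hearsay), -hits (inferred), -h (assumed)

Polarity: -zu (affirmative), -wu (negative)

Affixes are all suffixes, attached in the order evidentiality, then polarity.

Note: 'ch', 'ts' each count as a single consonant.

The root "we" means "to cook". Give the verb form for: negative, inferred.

wehitswu

Attach evidentiality inferred -hits → wehits.
Attach polarity negative -wu → wehitswu.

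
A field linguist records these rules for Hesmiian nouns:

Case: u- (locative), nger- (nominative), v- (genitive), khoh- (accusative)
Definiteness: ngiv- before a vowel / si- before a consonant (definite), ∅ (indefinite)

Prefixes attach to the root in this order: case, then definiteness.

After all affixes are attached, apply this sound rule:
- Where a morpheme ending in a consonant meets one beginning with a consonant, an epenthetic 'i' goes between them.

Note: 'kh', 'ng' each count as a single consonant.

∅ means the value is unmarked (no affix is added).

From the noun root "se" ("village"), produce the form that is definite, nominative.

singerise

Attach case nominative nger- → ngerse.
Attach definiteness definite si- (before consonant 'ng') → singerse.
Apply epenthesis: singerse → singerise.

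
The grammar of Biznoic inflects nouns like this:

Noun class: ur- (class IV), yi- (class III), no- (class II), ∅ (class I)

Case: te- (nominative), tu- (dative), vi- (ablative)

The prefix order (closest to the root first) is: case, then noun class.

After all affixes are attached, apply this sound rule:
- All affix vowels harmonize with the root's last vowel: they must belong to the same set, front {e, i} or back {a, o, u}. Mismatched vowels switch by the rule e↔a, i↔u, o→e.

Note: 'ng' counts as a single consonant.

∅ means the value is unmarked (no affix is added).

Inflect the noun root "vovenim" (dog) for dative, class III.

Attach case dative tu- → tuvovenim.
Attach noun class class III yi- → yituvovenim.
Apply vowel harmony: yituvovenim → yitivovenim.

yitivovenim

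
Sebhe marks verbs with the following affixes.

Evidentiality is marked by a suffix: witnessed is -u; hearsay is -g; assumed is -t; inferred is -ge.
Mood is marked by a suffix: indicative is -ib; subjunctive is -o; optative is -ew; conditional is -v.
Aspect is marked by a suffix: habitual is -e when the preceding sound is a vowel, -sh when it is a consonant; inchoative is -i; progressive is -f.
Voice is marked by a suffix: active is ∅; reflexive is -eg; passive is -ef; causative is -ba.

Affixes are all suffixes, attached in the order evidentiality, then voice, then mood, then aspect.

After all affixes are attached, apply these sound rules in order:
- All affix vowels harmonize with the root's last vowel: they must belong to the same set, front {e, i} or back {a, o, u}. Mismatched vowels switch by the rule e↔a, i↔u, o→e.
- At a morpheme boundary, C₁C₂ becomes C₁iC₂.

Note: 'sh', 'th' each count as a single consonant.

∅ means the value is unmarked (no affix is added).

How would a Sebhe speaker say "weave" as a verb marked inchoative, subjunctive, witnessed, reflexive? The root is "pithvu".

Attach evidentiality witnessed -u → pithvuu.
Attach voice reflexive -eg → pithvuueg.
Attach mood subjunctive -o → pithvuuego.
Attach aspect inchoative -i → pithvuuegoi.
Apply vowel harmony: pithvuuegoi → pithvuuagou.
Epenthesis: no change.

pithvuuagou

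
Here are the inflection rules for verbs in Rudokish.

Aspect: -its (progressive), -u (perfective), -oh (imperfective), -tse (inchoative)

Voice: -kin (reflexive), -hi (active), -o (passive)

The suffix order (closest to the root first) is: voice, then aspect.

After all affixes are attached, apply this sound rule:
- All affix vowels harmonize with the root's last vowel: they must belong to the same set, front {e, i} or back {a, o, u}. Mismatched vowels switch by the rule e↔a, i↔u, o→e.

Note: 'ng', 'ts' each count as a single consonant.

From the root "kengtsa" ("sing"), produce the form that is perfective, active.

Attach voice active -hi → kengtsahi.
Attach aspect perfective -u → kengtsahiu.
Apply vowel harmony: kengtsahiu → kengtsahuu.

kengtsahuu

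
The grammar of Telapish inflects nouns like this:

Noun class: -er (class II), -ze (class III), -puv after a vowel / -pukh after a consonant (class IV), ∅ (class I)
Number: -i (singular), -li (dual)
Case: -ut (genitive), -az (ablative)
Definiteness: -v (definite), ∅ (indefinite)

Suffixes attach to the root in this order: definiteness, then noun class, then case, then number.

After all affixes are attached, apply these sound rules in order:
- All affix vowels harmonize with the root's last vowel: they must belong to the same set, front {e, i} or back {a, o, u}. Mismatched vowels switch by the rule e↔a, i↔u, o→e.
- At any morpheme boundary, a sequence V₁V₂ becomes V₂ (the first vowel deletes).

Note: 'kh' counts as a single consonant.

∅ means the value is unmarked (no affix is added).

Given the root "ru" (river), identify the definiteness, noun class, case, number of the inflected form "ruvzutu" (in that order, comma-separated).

Segment: ru-v-ze-ut-i.
definiteness: -v → definite.
noun class: -ze → class III.
case: -ut → genitive.
number: -i → singular.

definite, class III, genitive, singular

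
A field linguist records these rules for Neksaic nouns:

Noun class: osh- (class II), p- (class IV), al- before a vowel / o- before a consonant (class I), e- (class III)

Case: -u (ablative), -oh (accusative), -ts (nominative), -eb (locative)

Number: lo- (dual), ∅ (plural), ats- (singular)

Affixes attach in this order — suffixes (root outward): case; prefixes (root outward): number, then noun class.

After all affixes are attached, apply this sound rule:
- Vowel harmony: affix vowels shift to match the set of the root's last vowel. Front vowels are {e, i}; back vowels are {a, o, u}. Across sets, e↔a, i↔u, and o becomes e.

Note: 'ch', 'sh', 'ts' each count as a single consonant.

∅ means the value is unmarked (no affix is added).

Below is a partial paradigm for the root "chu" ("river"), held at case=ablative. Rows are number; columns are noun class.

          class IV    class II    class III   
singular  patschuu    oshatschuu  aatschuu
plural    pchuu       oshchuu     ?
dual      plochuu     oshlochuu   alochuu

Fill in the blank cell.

Attach case ablative -u → chuu.
number = plural: zero marking, form stays chuu.
Attach noun class class III e- → echuu.
Apply vowel harmony: echuu → achuu.

achuu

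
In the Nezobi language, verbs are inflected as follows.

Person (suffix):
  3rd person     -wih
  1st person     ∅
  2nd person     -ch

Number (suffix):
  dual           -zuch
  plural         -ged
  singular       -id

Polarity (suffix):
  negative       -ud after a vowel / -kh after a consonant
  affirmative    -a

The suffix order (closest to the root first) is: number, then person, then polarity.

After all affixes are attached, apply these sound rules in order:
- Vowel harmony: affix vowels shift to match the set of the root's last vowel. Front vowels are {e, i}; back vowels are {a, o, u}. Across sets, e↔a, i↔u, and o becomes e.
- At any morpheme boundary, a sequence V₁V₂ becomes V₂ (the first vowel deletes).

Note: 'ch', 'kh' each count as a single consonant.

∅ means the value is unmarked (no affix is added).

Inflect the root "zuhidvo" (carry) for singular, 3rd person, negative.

zuhidvudwuhkh

Attach number singular -id → zuhidvoid.
Attach person 3rd person -wih → zuhidvoidwih.
Attach polarity negative -kh (after consonant 'h') → zuhidvoidwihkh.
Apply vowel harmony: zuhidvoidwihkh → zuhidvoudwuhkh.
Apply vowel deletion: zuhidvoudwuhkh → zuhidvudwuhkh.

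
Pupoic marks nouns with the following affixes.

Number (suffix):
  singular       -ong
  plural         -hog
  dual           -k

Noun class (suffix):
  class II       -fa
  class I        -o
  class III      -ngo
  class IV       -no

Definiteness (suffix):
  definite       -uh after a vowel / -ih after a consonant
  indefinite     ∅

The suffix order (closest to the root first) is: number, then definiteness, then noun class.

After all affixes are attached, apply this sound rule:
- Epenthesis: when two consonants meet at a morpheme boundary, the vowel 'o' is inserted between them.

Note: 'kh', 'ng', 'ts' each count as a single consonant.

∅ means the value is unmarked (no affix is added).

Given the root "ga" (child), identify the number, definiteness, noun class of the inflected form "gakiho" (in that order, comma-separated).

Segment: ga-k-ih-o.
number: -k → dual.
definiteness: -uh/ih → definite.
noun class: -o → class I.

dual, definite, class I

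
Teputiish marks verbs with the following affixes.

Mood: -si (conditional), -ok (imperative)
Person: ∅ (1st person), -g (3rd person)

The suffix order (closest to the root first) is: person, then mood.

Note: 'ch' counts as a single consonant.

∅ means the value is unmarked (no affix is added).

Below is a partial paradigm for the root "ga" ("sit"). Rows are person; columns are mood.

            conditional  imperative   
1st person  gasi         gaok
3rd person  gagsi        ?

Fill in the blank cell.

Attach person 3rd person -g → gag.
Attach mood imperative -ok → gagok.

gagok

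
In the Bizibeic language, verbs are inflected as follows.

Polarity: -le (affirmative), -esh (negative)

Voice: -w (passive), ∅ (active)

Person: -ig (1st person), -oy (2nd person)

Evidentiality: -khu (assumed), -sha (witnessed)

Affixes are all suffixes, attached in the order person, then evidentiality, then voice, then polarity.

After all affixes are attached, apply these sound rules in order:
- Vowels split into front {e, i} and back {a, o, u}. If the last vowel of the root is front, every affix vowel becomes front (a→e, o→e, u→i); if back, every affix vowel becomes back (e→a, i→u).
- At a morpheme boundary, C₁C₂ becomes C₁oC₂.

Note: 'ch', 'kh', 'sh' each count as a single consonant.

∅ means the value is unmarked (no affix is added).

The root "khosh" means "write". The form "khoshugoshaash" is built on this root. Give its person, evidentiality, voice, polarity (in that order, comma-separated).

1st person, witnessed, active, negative

Segment: khosh-ig-sha-esh.
person: -ig → 1st person.
evidentiality: -sha → witnessed.
voice: ∅ → active.
polarity: -esh → negative.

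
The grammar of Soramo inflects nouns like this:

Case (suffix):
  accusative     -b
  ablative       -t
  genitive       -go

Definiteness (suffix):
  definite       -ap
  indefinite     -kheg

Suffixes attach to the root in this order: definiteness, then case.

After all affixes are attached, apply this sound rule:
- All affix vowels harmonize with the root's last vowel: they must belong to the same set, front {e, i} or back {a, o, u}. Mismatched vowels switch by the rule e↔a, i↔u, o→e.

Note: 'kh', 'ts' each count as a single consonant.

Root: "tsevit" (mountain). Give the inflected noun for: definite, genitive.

tsevitepge

Attach definiteness definite -ap → tsevitap.
Attach case genitive -go → tsevitapgo.
Apply vowel harmony: tsevitapgo → tsevitepge.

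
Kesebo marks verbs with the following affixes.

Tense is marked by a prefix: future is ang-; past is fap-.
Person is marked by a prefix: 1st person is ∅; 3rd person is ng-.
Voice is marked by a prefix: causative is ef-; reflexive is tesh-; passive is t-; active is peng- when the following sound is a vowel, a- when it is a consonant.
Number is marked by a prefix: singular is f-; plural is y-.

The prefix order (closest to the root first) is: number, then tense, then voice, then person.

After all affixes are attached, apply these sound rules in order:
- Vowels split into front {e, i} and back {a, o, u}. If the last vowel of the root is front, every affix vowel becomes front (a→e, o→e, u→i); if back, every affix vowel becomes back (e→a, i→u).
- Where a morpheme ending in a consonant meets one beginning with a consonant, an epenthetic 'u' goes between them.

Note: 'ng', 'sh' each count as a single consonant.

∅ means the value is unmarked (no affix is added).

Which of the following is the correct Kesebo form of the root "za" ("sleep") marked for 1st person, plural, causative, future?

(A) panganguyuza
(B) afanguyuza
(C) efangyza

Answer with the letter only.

B

Attach number plural y- → yza.
Attach tense future ang- → angyza.
Attach voice causative ef- → efangyza.
person = 1st person: zero marking, form stays efangyza.
Apply vowel harmony: efangyza → afangyza.
Apply epenthesis: afangyza → afanguyuza.
So the correct form is afanguyuza, option (B).
(A) panganguyuza is wrong: it uses active instead of causative for voice.
(C) efangyza is wrong: it fails to apply the sound rule(s).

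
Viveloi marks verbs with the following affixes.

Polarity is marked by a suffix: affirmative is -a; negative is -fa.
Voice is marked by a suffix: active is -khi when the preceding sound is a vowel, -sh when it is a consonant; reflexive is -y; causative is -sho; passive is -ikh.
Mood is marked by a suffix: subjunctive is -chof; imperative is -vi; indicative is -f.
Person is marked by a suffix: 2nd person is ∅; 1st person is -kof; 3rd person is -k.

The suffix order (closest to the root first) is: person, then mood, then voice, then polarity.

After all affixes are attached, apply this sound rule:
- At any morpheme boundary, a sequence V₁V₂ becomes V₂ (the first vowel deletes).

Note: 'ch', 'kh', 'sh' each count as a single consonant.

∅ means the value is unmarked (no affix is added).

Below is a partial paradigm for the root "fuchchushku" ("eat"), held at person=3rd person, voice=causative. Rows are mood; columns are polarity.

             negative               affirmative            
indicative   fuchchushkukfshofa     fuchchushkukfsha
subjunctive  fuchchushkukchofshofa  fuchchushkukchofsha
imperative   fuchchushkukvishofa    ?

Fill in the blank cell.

fuchchushkukvisha

Attach person 3rd person -k → fuchchushkuk.
Attach mood imperative -vi → fuchchushkukvi.
Attach voice causative -sho → fuchchushkukvisho.
Attach polarity affirmative -a → fuchchushkukvishoa.
Apply vowel deletion: fuchchushkukvishoa → fuchchushkukvisha.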